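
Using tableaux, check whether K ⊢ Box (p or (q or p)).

Invalid (countermodel exists)

Tableau for the negation not Box (p or (q or p)):
1. not Box (p or (q or p)), u
2. not (p or (q or p)), v
3. not p, v
4. not (q or p), v
5. not q, v
Accessibility: uRv
The negation has an open branch (countermodel exists).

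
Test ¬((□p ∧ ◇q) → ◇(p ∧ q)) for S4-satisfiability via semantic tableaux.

Unsatisfiable (every branch closes)

1. ¬((□p ∧ ◇q) → ◇(p ∧ q)), u
2. □p ∧ ◇q, u
3. ¬◇(p ∧ q), u
4. □p, u
5. ◇q, u
6. ¬(p ∧ q), u
7. p, u
8. ¬q, u
9. q, v
10. ¬(p ∧ q), v
11. p, v
12. ¬q, v
Accessibility: uRu, uRv, vRv
Branch closes: q and ¬q both at v.
All branches of the tableau close; one closing branch shown above.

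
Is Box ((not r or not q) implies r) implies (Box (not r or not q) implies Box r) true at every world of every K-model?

Valid

Tableau for the negation not (Box ((not r or not q) implies r) implies (Box (not r or not q) implies Box r)):
1. not (Box ((not r or not q) implies r) implies (Box (not r or not q) implies Box r)), w0
2. Box ((not r or not q) implies r), w0   [neg-implies-rule on 1]
3. not (Box (not r or not q) implies Box r), w0   [neg-implies-rule on 1]
4. Box (not r or not q), w0   [neg-implies-rule on 3]
5. not Box r, w0   [neg-implies-rule on 3]
6. not r, w1   [neg-Box-rule on 5: fresh world w1, w0Rw1]
7. (not r or not q) implies r, w1   [Box-rule on 2 via w0Rw1]
8. not r or not q, w1   [Box-rule on 4 via w0Rw1]
9. not (not r or not q), w1   [implies-rule on 7 (branches; this branch)]
10. r, w1   [neg-or-rule on 9]
11. q, w1   [neg-or-rule on 9]
Accessibility: w0Rw1
Branch closes: r and not r both at w1.
All branches of the negation close; one closing branch shown above.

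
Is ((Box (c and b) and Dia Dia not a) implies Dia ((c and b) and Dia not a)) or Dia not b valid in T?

Tableau for the negation not (((Box (c and b) and Dia Dia not a) implies Dia ((c and b) and Dia not a)) or Dia not b):
1. not (((Box (c and b) and Dia Dia not a) implies Dia ((c and b) and Dia not a)) or Dia not b), u
2. not ((Box (c and b) and Dia Dia not a) implies Dia ((c and b) and Dia not a)), u
3. not Dia not b, u
4. Box (c and b) and Dia Dia not a, u
5. not Dia ((c and b) and Dia not a), u
6. Box (c and b), u
7. Dia Dia not a, u
8. b, u
9. not ((c and b) and Dia not a), u
10. c and b, u
11. c, u
12. not Dia not a, u
13. a, u
14. Dia not a, v
15. b, v
16. not ((c and b) and Dia not a), v
17. c and b, v
18. c, v
19. a, v
20. not Dia not a, v
21. not a, w
22. a, w
Accessibility: uRu, uRv, vRv, vRw, wRw
Branch closes: a and not a both at w.
All branches of the negation close; one closing branch shown above.

Valid in T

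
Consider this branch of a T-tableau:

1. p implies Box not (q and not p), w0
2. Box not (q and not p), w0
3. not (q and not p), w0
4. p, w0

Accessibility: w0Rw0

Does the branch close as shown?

No world carries both an atom and its negation.

Not closed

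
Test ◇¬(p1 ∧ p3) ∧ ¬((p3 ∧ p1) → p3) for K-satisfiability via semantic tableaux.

No, unsatisfiable

1. ◇¬(p1 ∧ p3) ∧ ¬((p3 ∧ p1) → p3), w0
2. ◇¬(p1 ∧ p3), w0
3. ¬((p3 ∧ p1) → p3), w0
4. p3 ∧ p1, w0
5. ¬p3, w0
6. p3, w0
7. p1, w0
Branch closes: p3 and ¬p3 both at w0.
All branches of the tableau close; one closing branch shown above.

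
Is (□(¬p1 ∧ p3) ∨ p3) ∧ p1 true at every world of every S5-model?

Invalid (countermodel exists)

Tableau for the negation ¬((□(¬p1 ∧ p3) ∨ p3) ∧ p1):
1. ¬((□(¬p1 ∧ p3) ∨ p3) ∧ p1), u
2. ¬p1, u
Accessibility: uRu
The negation has an open branch (countermodel exists).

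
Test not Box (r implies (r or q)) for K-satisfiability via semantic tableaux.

1. not Box (r implies (r or q)), 0
2. not (r implies (r or q)), 1
3. r, 1
4. not (r or q), 1
5. not r, 1
6. not q, 1
Accessibility: 0R1
Branch closes: r and not r both at 1.
(One branch shown.) All branches close.

Unsatisfiable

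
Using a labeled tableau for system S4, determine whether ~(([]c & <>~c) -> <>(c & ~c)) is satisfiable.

Unsatisfiable

1. ~(([]c & <>~c) -> <>(c & ~c)), u
2. []c & <>~c, u
3. ~<>(c & ~c), u
4. []c, u
5. <>~c, u
6. ~(c & ~c), u
7. c, u
8. ~c, v
9. ~(c & ~c), v
10. c, v
Accessibility: uRu, uRv, vRv
Branch closes: c and ~c both at v.
Every branch closes; the branch above is one of them.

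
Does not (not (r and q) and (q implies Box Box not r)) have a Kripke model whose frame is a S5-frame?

Satisfiable (open branch found)

1. not (not (r and q) and (q implies Box Box not r)), 0
2. not (q implies Box Box not r), 0   [neg-and-rule on 1 (branches; this branch)]
3. q, 0   [neg-implies-rule on 2]
4. not Box Box not r, 0   [neg-implies-rule on 2]
5. not Box not r, 1   [neg-Box-rule on 4: fresh world 1, 0R1]
6. r, 2   [neg-Box-rule on 5: fresh world 2, 1R2]
Accessibility: 0R0, 0R1, 0R2, 1R0, 1R1, 1R2, 2R0, 2R1, 2R2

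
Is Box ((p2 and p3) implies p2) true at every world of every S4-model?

Valid

Tableau for the negation not Box ((p2 and p3) implies p2):
1. not Box ((p2 and p3) implies p2), u
2. not ((p2 and p3) implies p2), v   [neg-Box-rule on 1: fresh world v, uRv]
3. p2 and p3, v   [neg-implies-rule on 2]
4. not p2, v   [neg-implies-rule on 2]
5. p2, v   [and-rule on 3]
6. p3, v   [and-rule on 3]
Accessibility: uRu, uRv, vRv
Branch closes: p2 and not p2 both at v.
Every branch of the negation's tableau closes; the branch above is one of them.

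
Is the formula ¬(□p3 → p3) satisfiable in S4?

1. ¬(□p3 → p3), 0
2. □p3, 0
3. ¬p3, 0
4. p3, 0
Accessibility: 0R0
Branch closes: p3 and ¬p3 both at 0.
Every branch closes; the branch above is one of them.

Unsatisfiable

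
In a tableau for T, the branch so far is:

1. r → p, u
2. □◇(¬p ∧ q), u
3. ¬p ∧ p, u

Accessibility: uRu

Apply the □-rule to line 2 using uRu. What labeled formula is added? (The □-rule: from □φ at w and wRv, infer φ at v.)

◇(¬p ∧ q), u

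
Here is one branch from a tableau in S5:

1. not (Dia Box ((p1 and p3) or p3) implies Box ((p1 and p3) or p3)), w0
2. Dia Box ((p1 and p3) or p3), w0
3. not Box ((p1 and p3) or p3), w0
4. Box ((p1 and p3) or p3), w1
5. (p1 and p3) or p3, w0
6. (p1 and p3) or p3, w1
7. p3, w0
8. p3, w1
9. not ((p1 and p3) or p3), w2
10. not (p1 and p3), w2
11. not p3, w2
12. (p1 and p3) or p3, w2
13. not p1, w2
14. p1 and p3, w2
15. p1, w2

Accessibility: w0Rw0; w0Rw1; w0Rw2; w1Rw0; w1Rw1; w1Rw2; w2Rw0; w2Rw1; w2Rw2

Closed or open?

Both p1 and not p1 appear at w2.

Closed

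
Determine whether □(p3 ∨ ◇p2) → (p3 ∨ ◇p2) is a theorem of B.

Tableau for the negation ¬(□(p3 ∨ ◇p2) → (p3 ∨ ◇p2)):
1. ¬(□(p3 ∨ ◇p2) → (p3 ∨ ◇p2)), u
2. □(p3 ∨ ◇p2), u
3. ¬(p3 ∨ ◇p2), u
4. ¬p3, u
5. ¬◇p2, u
6. p3 ∨ ◇p2, u
7. ¬p2, u
8. ◇p2, u
9. p2, v
10. p3 ∨ ◇p2, v
11. ¬p2, v
Accessibility: uRu, uRv, vRu, vRv
Branch closes: p2 and ¬p2 both at v.
Every branch of the negation's tableau closes; the branch above is one of them.

Yes, valid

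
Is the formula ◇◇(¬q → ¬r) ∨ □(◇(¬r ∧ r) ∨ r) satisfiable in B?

Satisfiable (open branch found)

1. ◇◇(¬q → ¬r) ∨ □(◇(¬r ∧ r) ∨ r), w0
2. □(◇(¬r ∧ r) ∨ r), w0
3. ◇(¬r ∧ r) ∨ r, w0
4. r, w0
Accessibility: w0Rw0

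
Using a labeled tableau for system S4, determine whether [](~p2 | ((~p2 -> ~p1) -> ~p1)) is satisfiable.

Yes, satisfiable

1. [](~p2 | ((~p2 -> ~p1) -> ~p1)), 0
2. ~p2 | ((~p2 -> ~p1) -> ~p1), 0
3. (~p2 -> ~p1) -> ~p1, 0
4. ~p1, 0
Accessibility: 0R0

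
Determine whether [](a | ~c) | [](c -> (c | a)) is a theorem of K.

Tableau for the negation ~([](a | ~c) | [](c -> (c | a))):
1. ~([](a | ~c) | [](c -> (c | a))), 0
2. ~[](a | ~c), 0
3. ~[](c -> (c | a)), 0
4. ~(a | ~c), 1
5. ~a, 1
6. c, 1
7. ~(c -> (c | a)), 2
8. c, 2
9. ~(c | a), 2
10. ~c, 2
11. ~a, 2
Accessibility: 0R1, 0R2
Branch closes: c and ~c both at 2.
All branches of the negation close; one closing branch shown above.

Valid in K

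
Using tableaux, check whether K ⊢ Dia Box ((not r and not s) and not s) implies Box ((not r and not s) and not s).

Tableau for the negation not (Dia Box ((not r and not s) and not s) implies Box ((not r and not s) and not s)):
1. not (Dia Box ((not r and not s) and not s) implies Box ((not r and not s) and not s)), 0
2. Dia Box ((not r and not s) and not s), 0   [neg-implies-rule on 1]
3. not Box ((not r and not s) and not s), 0   [neg-implies-rule on 1]
4. Box ((not r and not s) and not s), 1   [Dia-rule on 2: fresh world 1, 0R1]
5. not ((not r and not s) and not s), 2   [neg-Box-rule on 3: fresh world 2, 0R2]
6. s, 2   [neg-and-rule on 5 (branches; this branch)]
Accessibility: 0R1, 0R2
The negation has an open branch (countermodel exists).

No, not valid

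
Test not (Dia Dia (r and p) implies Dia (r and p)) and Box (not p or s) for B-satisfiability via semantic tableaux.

Satisfiable (open branch found)

1. not (Dia Dia (r and p) implies Dia (r and p)) and Box (not p or s), u
2. not (Dia Dia (r and p) implies Dia (r and p)), u
3. Box (not p or s), u
4. Dia Dia (r and p), u
5. not Dia (r and p), u
6. not p or s, u
7. not (r and p), u
8. s, u
9. not p, u
10. Dia (r and p), v
11. not p or s, v
12. not (r and p), v
13. s, v
14. not p, v
15. r and p, w
16. r, w
17. p, w
Accessibility: uRu, uRv, vRu, vRv, vRw, wRv, wRw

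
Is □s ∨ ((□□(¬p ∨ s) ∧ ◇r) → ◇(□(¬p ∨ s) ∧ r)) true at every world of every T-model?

Yes, valid

Tableau for the negation ¬(□s ∨ ((□□(¬p ∨ s) ∧ ◇r) → ◇(□(¬p ∨ s) ∧ r))):
1. ¬(□s ∨ ((□□(¬p ∨ s) ∧ ◇r) → ◇(□(¬p ∨ s) ∧ r))), u
2. ¬□s, u
3. ¬((□□(¬p ∨ s) ∧ ◇r) → ◇(□(¬p ∨ s) ∧ r)), u
4. □□(¬p ∨ s) ∧ ◇r, u
5. ¬◇(□(¬p ∨ s) ∧ r), u
6. □□(¬p ∨ s), u
7. ◇r, u
8. ¬(□(¬p ∨ s) ∧ r), u
9. □(¬p ∨ s), u
10. ¬p ∨ s, u
11. ¬□(¬p ∨ s), u
12. s, u
13. ¬s, v
14. ¬(□(¬p ∨ s) ∧ r), v
15. □(¬p ∨ s), v
16. ¬p ∨ s, v
17. ¬r, v
18. ¬p, v
19. r, w
20. ¬(□(¬p ∨ s) ∧ r), w
21. □(¬p ∨ s), w
22. ¬p ∨ s, w
23. ¬□(¬p ∨ s), w
24. s, w
25. ¬(¬p ∨ s), x
26. p, x
27. ¬s, x
28. ¬(□(¬p ∨ s) ∧ r), x
29. □(¬p ∨ s), x
30. ¬p ∨ s, x
31. ¬r, x
32. s, x
Accessibility: uRu, uRv, uRw, uRx, vRv, wRw, xRx
Branch closes: s and ¬s both at x.
All branches of the negation close; one closing branch shown above.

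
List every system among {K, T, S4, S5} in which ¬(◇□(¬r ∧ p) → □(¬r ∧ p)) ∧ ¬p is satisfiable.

K, T, S4

S5-tableau for the formula:
1. ¬(◇□(¬r ∧ p) → □(¬r ∧ p)) ∧ ¬p, 0
2. ¬(◇□(¬r ∧ p) → □(¬r ∧ p)), 0
3. ¬p, 0
4. ◇□(¬r ∧ p), 0
5. ¬□(¬r ∧ p), 0
6. □(¬r ∧ p), 1
7. ¬r ∧ p, 0
8. ¬r, 0
9. p, 0
Accessibility: 0R0, 0R1, 1R0, 1R1
Branch closes: p and ¬p both at 0.
Every branch closes (one shown): unsatisfiable in S5.
S4-tableau for the formula:
1. ¬(◇□(¬r ∧ p) → □(¬r ∧ p)) ∧ ¬p, 0
2. ¬(◇□(¬r ∧ p) → □(¬r ∧ p)), 0
3. ¬p, 0
4. ◇□(¬r ∧ p), 0
5. ¬□(¬r ∧ p), 0
6. □(¬r ∧ p), 1
7. ¬r ∧ p, 1
8. ¬r, 1
9. p, 1
10. ¬(¬r ∧ p), 2
11. ¬p, 2
Accessibility: 0R0, 0R1, 0R2, 1R1, 2R2
Complete open branch: satisfiable in S4, hence also in K, T (this S4-model is also a K-model and a T-model).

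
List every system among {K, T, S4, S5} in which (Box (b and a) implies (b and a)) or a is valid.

K-tableau for the negation not ((Box (b and a) implies (b and a)) or a):
1. not ((Box (b and a) implies (b and a)) or a), 0
2. not (Box (b and a) implies (b and a)), 0   [neg-or-rule on 1]
3. not a, 0   [neg-or-rule on 1]
4. Box (b and a), 0   [neg-implies-rule on 2]
5. not (b and a), 0   [neg-implies-rule on 2]
Complete open branch: countermodel on a K-frame, so not valid in K.
T-tableau for the negation not ((Box (b and a) implies (b and a)) or a):
1. not ((Box (b and a) implies (b and a)) or a), 0
2. not (Box (b and a) implies (b and a)), 0   [neg-or-rule on 1]
3. not a, 0   [neg-or-rule on 1]
4. Box (b and a), 0   [neg-implies-rule on 2]
5. not (b and a), 0   [neg-implies-rule on 2]
6. b and a, 0   [Box-rule on 4 via 0R0]
7. b, 0   [and-rule on 6]
8. a, 0   [and-rule on 6]
Accessibility: 0R0
Branch closes: a and not a both at 0.
Every branch closes (one shown): valid in T, hence also in S4, S5 (every theorem of T is a theorem of S4 and S5).

T, S4, S5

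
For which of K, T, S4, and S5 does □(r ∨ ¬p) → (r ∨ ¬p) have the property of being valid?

T-tableau for the negation ¬(□(r ∨ ¬p) → (r ∨ ¬p)):
1. ¬(□(r ∨ ¬p) → (r ∨ ¬p)), u
2. □(r ∨ ¬p), u
3. ¬(r ∨ ¬p), u
4. ¬r, u
5. p, u
6. r ∨ ¬p, u
7. ¬p, u
Accessibility: uRu
Branch closes: p and ¬p both at u.
Every branch closes (one shown): valid in T, hence also in S4, S5 (every theorem of T is a theorem of S4 and S5).
K-tableau for the negation ¬(□(r ∨ ¬p) → (r ∨ ¬p)):
1. ¬(□(r ∨ ¬p) → (r ∨ ¬p)), u
2. □(r ∨ ¬p), u
3. ¬(r ∨ ¬p), u
4. ¬r, u
5. p, u
Complete open branch: countermodel on a K-frame, so not valid in K.

T, S4, S5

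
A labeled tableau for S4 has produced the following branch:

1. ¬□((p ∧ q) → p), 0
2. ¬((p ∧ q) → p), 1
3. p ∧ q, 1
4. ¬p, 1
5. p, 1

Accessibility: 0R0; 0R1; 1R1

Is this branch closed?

Both p and ¬p appear at 1.

Yes, closed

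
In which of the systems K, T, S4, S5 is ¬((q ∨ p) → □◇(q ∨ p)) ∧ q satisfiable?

S5-tableau for the formula:
1. ¬((q ∨ p) → □◇(q ∨ p)) ∧ q, w0
2. ¬((q ∨ p) → □◇(q ∨ p)), w0
3. q, w0
4. q ∨ p, w0
5. ¬□◇(q ∨ p), w0
6. p, w0
7. ¬◇(q ∨ p), w1
8. ¬(q ∨ p), w0
9. ¬q, w0
10. ¬p, w0
Accessibility: w0Rw0, w0Rw1, w1Rw0, w1Rw1
Branch closes: q and ¬q both at w0.
Every branch closes (one shown): unsatisfiable in S5.
S4-tableau for the formula:
1. ¬((q ∨ p) → □◇(q ∨ p)) ∧ q, w0
2. ¬((q ∨ p) → □◇(q ∨ p)), w0
3. q, w0
4. q ∨ p, w0
5. ¬□◇(q ∨ p), w0
6. p, w0
7. ¬◇(q ∨ p), w1
8. ¬(q ∨ p), w1
9. ¬q, w1
10. ¬p, w1
Accessibility: w0Rw0, w0Rw1, w1Rw1
Complete open branch: satisfiable in S4, hence also in K, T (this S4-model is also a K-model and a T-model).

K, T, S4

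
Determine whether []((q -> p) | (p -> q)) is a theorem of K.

Tableau for the negation ~[]((q -> p) | (p -> q)):
1. ~[]((q -> p) | (p -> q)), w0
2. ~((q -> p) | (p -> q)), w1
3. ~(q -> p), w1
4. ~(p -> q), w1
5. q, w1
6. ~p, w1
7. p, w1
8. ~q, w1
Accessibility: w0Rw1
Branch closes: p and ~p both at w1.
Every branch of the negation's tableau closes; the branch above is one of them.

Valid in K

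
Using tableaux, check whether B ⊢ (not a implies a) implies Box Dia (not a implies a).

Tableau for the negation not ((not a implies a) implies Box Dia (not a implies a)):
1. not ((not a implies a) implies Box Dia (not a implies a)), w0
2. not a implies a, w0   [neg-implies-rule on 1]
3. not Box Dia (not a implies a), w0   [neg-implies-rule on 1]
4. a, w0   [implies-rule on 2 (branches; this branch)]
5. not Dia (not a implies a), w1   [neg-Box-rule on 3: fresh world w1, w0Rw1]
6. not (not a implies a), w0   [neg-Dia-rule on 5 via w1Rw0]
7. not a, w0   [neg-implies-rule on 6]
Accessibility: w0Rw0, w0Rw1, w1Rw0, w1Rw1
Branch closes: a and not a both at w0.
All branches of the negation close; one closing branch shown above.

Yes, valid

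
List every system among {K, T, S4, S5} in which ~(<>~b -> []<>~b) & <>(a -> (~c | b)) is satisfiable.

K, T, S4

S4-tableau for the formula:
1. ~(<>~b -> []<>~b) & <>(a -> (~c | b)), u
2. ~(<>~b -> []<>~b), u   [&-rule on 1]
3. <>(a -> (~c | b)), u   [&-rule on 1]
4. <>~b, u   [~->-rule on 2]
5. ~[]<>~b, u   [~->-rule on 2]
6. a -> (~c | b), v   [<>-rule on 3: fresh world v, uRv]
7. ~c | b, v   [->-rule on 6 (branches; this branch)]
8. b, v   [|-rule on 7 (branches; this branch)]
9. ~b, w   [<>-rule on 4: fresh world w, uRw]
10. ~<>~b, x   [~[]-rule on 5: fresh world x, uRx]
11. b, x   [~<>-rule on 10 via xRx]
Accessibility: uRu, uRv, uRw, uRx, vRv, wRw, xRx
Complete open branch: satisfiable in S4, hence also in K, T (this S4-model is also a K-model and a T-model).
S5-tableau for the formula:
1. ~(<>~b -> []<>~b) & <>(a -> (~c | b)), u
2. ~(<>~b -> []<>~b), u   [&-rule on 1]
3. <>(a -> (~c | b)), u   [&-rule on 1]
4. <>~b, u   [~->-rule on 2]
5. ~[]<>~b, u   [~->-rule on 2]
6. a -> (~c | b), v   [<>-rule on 3: fresh world v, uRv]
7. ~c | b, v   [->-rule on 6 (branches; this branch)]
8. ~c, v   [|-rule on 7 (branches; this branch)]
9. ~b, w   [<>-rule on 4: fresh world w, uRw]
10. ~<>~b, x   [~[]-rule on 5: fresh world x, uRx]
11. b, u   [~<>-rule on 10 via xRu]
12. b, v   [~<>-rule on 10 via xRv]
13. b, w   [~<>-rule on 10 via xRw]
Accessibility: uRu, uRv, uRw, uRx, vRu, vRv, vRw, vRx, wRu, wRv, wRw, wRx, xRu, xRv, xRw, xRx
Branch closes: b and ~b both at w.
Every branch closes (one shown): unsatisfiable in S5.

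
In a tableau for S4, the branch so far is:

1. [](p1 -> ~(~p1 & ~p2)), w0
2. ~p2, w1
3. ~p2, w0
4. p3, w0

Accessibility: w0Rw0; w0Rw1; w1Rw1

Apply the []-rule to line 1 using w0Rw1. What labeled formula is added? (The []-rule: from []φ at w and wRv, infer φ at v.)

p1 -> ~(~p1 & ~p2), w1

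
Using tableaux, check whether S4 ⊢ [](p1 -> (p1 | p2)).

Tableau for the negation ~[](p1 -> (p1 | p2)):
1. ~[](p1 -> (p1 | p2)), w0
2. ~(p1 -> (p1 | p2)), w1   [~[]-rule on 1: fresh world w1, w0Rw1]
3. p1, w1   [~->-rule on 2]
4. ~(p1 | p2), w1   [~->-rule on 2]
5. ~p1, w1   [~|-rule on 4]
6. ~p2, w1   [~|-rule on 4]
Accessibility: w0Rw0, w0Rw1, w1Rw1
Branch closes: p1 and ~p1 both at w1.
Every branch of the negation's tableau closes; the branch above is one of them.

Yes, valid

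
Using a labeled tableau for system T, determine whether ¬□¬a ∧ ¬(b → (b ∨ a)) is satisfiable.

1. ¬□¬a ∧ ¬(b → (b ∨ a)), u
2. ¬□¬a, u
3. ¬(b → (b ∨ a)), u
4. b, u
5. ¬(b ∨ a), u
6. ¬b, u
7. ¬a, u
Accessibility: uRu
Branch closes: b and ¬b both at u.
(One branch shown.) All branches close.

Unsatisfiable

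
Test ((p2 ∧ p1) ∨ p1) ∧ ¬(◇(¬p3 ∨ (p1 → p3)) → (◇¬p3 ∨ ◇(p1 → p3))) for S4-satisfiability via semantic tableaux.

Unsatisfiable (every branch closes)

1. ((p2 ∧ p1) ∨ p1) ∧ ¬(◇(¬p3 ∨ (p1 → p3)) → (◇¬p3 ∨ ◇(p1 → p3))), u
2. (p2 ∧ p1) ∨ p1, u
3. ¬(◇(¬p3 ∨ (p1 → p3)) → (◇¬p3 ∨ ◇(p1 → p3))), u
4. ◇(¬p3 ∨ (p1 → p3)), u
5. ¬(◇¬p3 ∨ ◇(p1 → p3)), u
6. ¬◇¬p3, u
7. ¬◇(p1 → p3), u
8. p3, u
9. ¬(p1 → p3), u
10. p1, u
11. ¬p3, u
Accessibility: uRu
Branch closes: p3 and ¬p3 both at u.
Every branch closes; the branch above is one of them.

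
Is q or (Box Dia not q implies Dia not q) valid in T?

Tableau for the negation not (q or (Box Dia not q implies Dia not q)):
1. not (q or (Box Dia not q implies Dia not q)), 0
2. not q, 0
3. not (Box Dia not q implies Dia not q), 0
4. Box Dia not q, 0
5. not Dia not q, 0
6. Dia not q, 0
7. q, 0
Accessibility: 0R0
Branch closes: q and not q both at 0.
Every branch of the negation's tableau closes; the branch above is one of them.

Yes, valid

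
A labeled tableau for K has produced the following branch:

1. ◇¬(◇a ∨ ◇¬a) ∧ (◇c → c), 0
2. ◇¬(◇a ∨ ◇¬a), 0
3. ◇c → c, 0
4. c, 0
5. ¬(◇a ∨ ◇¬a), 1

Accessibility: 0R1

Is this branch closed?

No atom appears with both signs at the same world.

No, open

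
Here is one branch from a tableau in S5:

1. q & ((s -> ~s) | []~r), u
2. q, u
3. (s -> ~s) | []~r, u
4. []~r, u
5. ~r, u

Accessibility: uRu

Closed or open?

Open

There is no literal clash: for every atom and world, at most one sign appears.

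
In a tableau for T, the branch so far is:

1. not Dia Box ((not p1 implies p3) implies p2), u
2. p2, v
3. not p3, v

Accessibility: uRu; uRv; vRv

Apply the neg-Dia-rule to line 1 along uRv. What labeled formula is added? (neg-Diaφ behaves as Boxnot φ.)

neg-Diaφ behaves as Boxnot φ: propagate the negated body to each accessible world.

not Box ((not p1 implies p3) implies p2), v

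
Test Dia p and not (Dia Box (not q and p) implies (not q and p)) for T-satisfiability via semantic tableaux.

1. Dia p and not (Dia Box (not q and p) implies (not q and p)), w0
2. Dia p, w0   [and-rule on 1]
3. not (Dia Box (not q and p) implies (not q and p)), w0   [and-rule on 1]
4. Dia Box (not q and p), w0   [neg-implies-rule on 3]
5. not (not q and p), w0   [neg-implies-rule on 3]
6. not p, w0   [neg-and-rule on 5 (branches; this branch)]
7. p, w1   [Dia-rule on 2: fresh world w1, w0Rw1]
8. Box (not q and p), w2   [Dia-rule on 4: fresh world w2, w0Rw2]
9. not q and p, w2   [Box-rule on 8 via w2Rw2]
10. not q, w2   [and-rule on 9]
11. p, w2   [and-rule on 9]
Accessibility: w0Rw0, w0Rw1, w0Rw2, w1Rw1, w2Rw2

Satisfiable (open branch found)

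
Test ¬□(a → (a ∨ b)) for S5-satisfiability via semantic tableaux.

1. ¬□(a → (a ∨ b)), w0
2. ¬(a → (a ∨ b)), w1   [¬□-rule on 1: fresh world w1, w0Rw1]
3. a, w1   [¬→-rule on 2]
4. ¬(a ∨ b), w1   [¬→-rule on 2]
5. ¬a, w1   [¬∨-rule on 4]
6. ¬b, w1   [¬∨-rule on 4]
Accessibility: w0Rw0, w0Rw1, w1Rw0, w1Rw1
Branch closes: a and ¬a both at w1.
Every branch closes; the branch above is one of them.

Unsatisfiable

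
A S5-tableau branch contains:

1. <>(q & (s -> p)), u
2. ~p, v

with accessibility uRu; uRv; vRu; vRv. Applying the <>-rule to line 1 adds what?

a fresh world w with uRw, and q & (s -> p) at w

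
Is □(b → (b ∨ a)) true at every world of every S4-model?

Tableau for the negation ¬□(b → (b ∨ a)):
1. ¬□(b → (b ∨ a)), w0
2. ¬(b → (b ∨ a)), w1
3. b, w1
4. ¬(b ∨ a), w1
5. ¬b, w1
6. ¬a, w1
Accessibility: w0Rw0, w0Rw1, w1Rw1
Branch closes: b and ¬b both at w1.
All branches of the negation close; one closing branch shown above.

Valid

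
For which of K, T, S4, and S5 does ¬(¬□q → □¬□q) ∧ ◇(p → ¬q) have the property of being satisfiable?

S5-tableau for the formula:
1. ¬(¬□q → □¬□q) ∧ ◇(p → ¬q), 0
2. ¬(¬□q → □¬□q), 0
3. ◇(p → ¬q), 0
4. ¬□q, 0
5. ¬□¬□q, 0
6. p → ¬q, 1
7. ¬p, 1
8. ¬q, 2
9. □q, 3
10. q, 0
11. q, 1
12. q, 2
Accessibility: 0R0, 0R1, 0R2, 0R3, 1R0, 1R1, 1R2, 1R3, 2R0, 2R1, 2R2, 2R3, 3R0, 3R1, 3R2, 3R3
Branch closes: q and ¬q both at 2.
Every branch closes (one shown): unsatisfiable in S5.
S4-tableau for the formula:
1. ¬(¬□q → □¬□q) ∧ ◇(p → ¬q), 0
2. ¬(¬□q → □¬□q), 0
3. ◇(p → ¬q), 0
4. ¬□q, 0
5. ¬□¬□q, 0
6. p → ¬q, 1
7. ¬q, 1
8. ¬q, 2
9. □q, 3
10. q, 3
Accessibility: 0R0, 0R1, 0R2, 0R3, 1R1, 2R2, 3R3
Complete open branch: satisfiable in S4, hence also in K, T (this S4-model is also a K-model and a T-model).

K, T, S4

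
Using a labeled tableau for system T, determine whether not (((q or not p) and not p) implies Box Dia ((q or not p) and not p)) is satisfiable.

Yes, satisfiable

1. not (((q or not p) and not p) implies Box Dia ((q or not p) and not p)), u
2. (q or not p) and not p, u
3. not Box Dia ((q or not p) and not p), u
4. q or not p, u
5. not p, u
6. not Dia ((q or not p) and not p), v
7. not ((q or not p) and not p), v
8. p, v
Accessibility: uRu, uRv, vRv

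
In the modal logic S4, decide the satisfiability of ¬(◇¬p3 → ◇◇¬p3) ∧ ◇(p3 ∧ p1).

No, unsatisfiable

1. ¬(◇¬p3 → ◇◇¬p3) ∧ ◇(p3 ∧ p1), 0
2. ¬(◇¬p3 → ◇◇¬p3), 0
3. ◇(p3 ∧ p1), 0
4. ◇¬p3, 0
5. ¬◇◇¬p3, 0
6. ¬◇¬p3, 0
7. p3, 0
8. p3 ∧ p1, 1
9. p3, 1
10. p1, 1
11. ¬◇¬p3, 1
12. ¬p3, 2
13. ¬◇¬p3, 2
14. p3, 2
Accessibility: 0R0, 0R1, 0R2, 1R1, 2R2
Branch closes: p3 and ¬p3 both at 2.
All branches of the tableau close; one closing branch shown above.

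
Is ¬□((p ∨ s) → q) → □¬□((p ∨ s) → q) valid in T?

Tableau for the negation ¬(¬□((p ∨ s) → q) → □¬□((p ∨ s) → q)):
1. ¬(¬□((p ∨ s) → q) → □¬□((p ∨ s) → q)), u
2. ¬□((p ∨ s) → q), u
3. ¬□¬□((p ∨ s) → q), u
4. ¬((p ∨ s) → q), v
5. p ∨ s, v
6. ¬q, v
7. s, v
8. □((p ∨ s) → q), w
9. (p ∨ s) → q, w
10. q, w
Accessibility: uRu, uRv, uRw, vRv, wRw
The negation has an open branch (countermodel exists).

Not valid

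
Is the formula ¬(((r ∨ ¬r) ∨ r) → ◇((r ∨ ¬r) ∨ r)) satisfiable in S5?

Unsatisfiable

1. ¬(((r ∨ ¬r) ∨ r) → ◇((r ∨ ¬r) ∨ r)), u
2. (r ∨ ¬r) ∨ r, u
3. ¬◇((r ∨ ¬r) ∨ r), u
4. ¬((r ∨ ¬r) ∨ r), u
5. ¬(r ∨ ¬r), u
6. ¬r, u
7. r, u
Accessibility: uRu
Branch closes: r and ¬r both at u.
Every branch closes; the branch above is one of them.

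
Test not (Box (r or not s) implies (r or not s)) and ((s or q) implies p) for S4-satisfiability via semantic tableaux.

1. not (Box (r or not s) implies (r or not s)) and ((s or q) implies p), 0
2. not (Box (r or not s) implies (r or not s)), 0   [and-rule on 1]
3. (s or q) implies p, 0   [and-rule on 1]
4. Box (r or not s), 0   [neg-implies-rule on 2]
5. not (r or not s), 0   [neg-implies-rule on 2]
6. not r, 0   [neg-or-rule on 5]
7. s, 0   [neg-or-rule on 5]
8. r or not s, 0   [Box-rule on 4 via 0R0]
9. p, 0   [implies-rule on 3 (branches; this branch)]
10. not s, 0   [or-rule on 8 (branches; this branch)]
Accessibility: 0R0
Branch closes: s and not s both at 0.
All branches of the tableau close; one closing branch shown above.

No, unsatisfiable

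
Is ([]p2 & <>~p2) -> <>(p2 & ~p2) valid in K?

Valid

Tableau for the negation ~(([]p2 & <>~p2) -> <>(p2 & ~p2)):
1. ~(([]p2 & <>~p2) -> <>(p2 & ~p2)), w0
2. []p2 & <>~p2, w0   [~->-rule on 1]
3. ~<>(p2 & ~p2), w0   [~->-rule on 1]
4. []p2, w0   [&-rule on 2]
5. <>~p2, w0   [&-rule on 2]
6. ~p2, w1   [<>-rule on 5: fresh world w1, w0Rw1]
7. ~(p2 & ~p2), w1   [~<>-rule on 3 via w0Rw1]
8. p2, w1   [[]-rule on 4 via w0Rw1]
Accessibility: w0Rw1
Branch closes: p2 and ~p2 both at w1.
Every branch of the negation's tableau closes; the branch above is one of them.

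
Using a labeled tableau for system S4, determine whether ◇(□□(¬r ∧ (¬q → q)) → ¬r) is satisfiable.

Satisfiable

1. ◇(□□(¬r ∧ (¬q → q)) → ¬r), u
2. □□(¬r ∧ (¬q → q)) → ¬r, v   [◇-rule on 1: fresh world v, uRv]
3. ¬r, v   [→-rule on 2 (branches; this branch)]
Accessibility: uRu, uRv, vRv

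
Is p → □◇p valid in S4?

Not valid

Tableau for the negation ¬(p → □◇p):
1. ¬(p → □◇p), 0
2. p, 0
3. ¬□◇p, 0
4. ¬◇p, 1
5. ¬p, 1
Accessibility: 0R0, 0R1, 1R1
The negation has an open branch (countermodel exists).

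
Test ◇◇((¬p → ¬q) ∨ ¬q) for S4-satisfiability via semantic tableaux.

1. ◇◇((¬p → ¬q) ∨ ¬q), u
2. ◇((¬p → ¬q) ∨ ¬q), v   [◇-rule on 1: fresh world v, uRv]
3. (¬p → ¬q) ∨ ¬q, w   [◇-rule on 2: fresh world w, vRw]
4. ¬q, w   [∨-rule on 3 (branches; this branch)]
Accessibility: uRu, uRv, uRw, vRv, vRw, wRw

Satisfiable (open branch found)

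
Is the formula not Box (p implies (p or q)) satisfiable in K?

Unsatisfiable (every branch closes)

1. not Box (p implies (p or q)), u
2. not (p implies (p or q)), v   [neg-Box-rule on 1: fresh world v, uRv]
3. p, v   [neg-implies-rule on 2]
4. not (p or q), v   [neg-implies-rule on 2]
5. not p, v   [neg-or-rule on 4]
6. not q, v   [neg-or-rule on 4]
Accessibility: uRv
Branch closes: p and not p both at v.
(One branch shown.) All branches close.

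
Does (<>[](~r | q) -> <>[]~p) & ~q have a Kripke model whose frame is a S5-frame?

1. (<>[](~r | q) -> <>[]~p) & ~q, w0
2. <>[](~r | q) -> <>[]~p, w0
3. ~q, w0
4. <>[]~p, w0
5. []~p, w1
6. ~p, w0
7. ~p, w1
Accessibility: w0Rw0, w0Rw1, w1Rw0, w1Rw1

Satisfiable (open branch found)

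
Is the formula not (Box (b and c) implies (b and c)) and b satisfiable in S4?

1. not (Box (b and c) implies (b and c)) and b, w0
2. not (Box (b and c) implies (b and c)), w0
3. b, w0
4. Box (b and c), w0
5. not (b and c), w0
6. b and c, w0
7. c, w0
8. not c, w0
Accessibility: w0Rw0
Branch closes: c and not c both at w0.
(One branch shown.) All branches close.

Unsatisfiable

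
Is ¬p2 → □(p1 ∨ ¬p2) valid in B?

Tableau for the negation ¬(¬p2 → □(p1 ∨ ¬p2)):
1. ¬(¬p2 → □(p1 ∨ ¬p2)), w0
2. ¬p2, w0   [¬→-rule on 1]
3. ¬□(p1 ∨ ¬p2), w0   [¬→-rule on 1]
4. ¬(p1 ∨ ¬p2), w1   [¬□-rule on 3: fresh world w1, w0Rw1]
5. ¬p1, w1   [¬∨-rule on 4]
6. p2, w1   [¬∨-rule on 4]
Accessibility: w0Rw0, w0Rw1, w1Rw0, w1Rw1
The negation has an open branch (countermodel exists).

Not valid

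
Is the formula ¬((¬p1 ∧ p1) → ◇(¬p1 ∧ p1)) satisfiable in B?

Unsatisfiable (every branch closes)

1. ¬((¬p1 ∧ p1) → ◇(¬p1 ∧ p1)), 0
2. ¬p1 ∧ p1, 0
3. ¬◇(¬p1 ∧ p1), 0
4. ¬p1, 0
5. p1, 0
Accessibility: 0R0
Branch closes: p1 and ¬p1 both at 0.
All branches of the tableau close; one closing branch shown above.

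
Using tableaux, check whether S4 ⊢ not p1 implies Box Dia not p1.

No, not valid

Tableau for the negation not (not p1 implies Box Dia not p1):
1. not (not p1 implies Box Dia not p1), 0
2. not p1, 0
3. not Box Dia not p1, 0
4. not Dia not p1, 1
5. p1, 1
Accessibility: 0R0, 0R1, 1R1
The negation has an open branch (countermodel exists).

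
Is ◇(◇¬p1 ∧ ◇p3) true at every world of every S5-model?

Not valid

Tableau for the negation ¬◇(◇¬p1 ∧ ◇p3):
1. ¬◇(◇¬p1 ∧ ◇p3), w0
2. ¬(◇¬p1 ∧ ◇p3), w0   [¬◇-rule on 1 via w0Rw0]
3. ¬◇p3, w0   [¬∧-rule on 2 (branches; this branch)]
4. ¬p3, w0   [¬◇-rule on 3 via w0Rw0]
Accessibility: w0Rw0
The negation has an open branch (countermodel exists).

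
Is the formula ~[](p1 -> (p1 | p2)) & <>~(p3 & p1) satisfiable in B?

Unsatisfiable (every branch closes)

1. ~[](p1 -> (p1 | p2)) & <>~(p3 & p1), w0
2. ~[](p1 -> (p1 | p2)), w0
3. <>~(p3 & p1), w0
4. ~(p1 -> (p1 | p2)), w1
5. p1, w1
6. ~(p1 | p2), w1
7. ~p1, w1
8. ~p2, w1
Accessibility: w0Rw0, w0Rw1, w1Rw0, w1Rw1
Branch closes: p1 and ~p1 both at w1.
(One branch shown.) All branches close.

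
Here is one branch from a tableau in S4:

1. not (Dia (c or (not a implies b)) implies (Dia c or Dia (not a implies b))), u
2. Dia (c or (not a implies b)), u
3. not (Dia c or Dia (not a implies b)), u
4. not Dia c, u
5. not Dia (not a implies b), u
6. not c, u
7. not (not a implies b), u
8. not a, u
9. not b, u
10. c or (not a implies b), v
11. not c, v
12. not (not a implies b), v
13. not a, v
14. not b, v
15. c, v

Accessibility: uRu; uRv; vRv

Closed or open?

Closed

Both c and not c appear at v.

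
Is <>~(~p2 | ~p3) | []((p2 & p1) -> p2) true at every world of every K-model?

Tableau for the negation ~(<>~(~p2 | ~p3) | []((p2 & p1) -> p2)):
1. ~(<>~(~p2 | ~p3) | []((p2 & p1) -> p2)), w0
2. ~<>~(~p2 | ~p3), w0
3. ~[]((p2 & p1) -> p2), w0
4. ~((p2 & p1) -> p2), w1
5. p2 & p1, w1
6. ~p2, w1
7. p2, w1
8. p1, w1
Accessibility: w0Rw1
Branch closes: p2 and ~p2 both at w1.
All branches of the negation close; one closing branch shown above.

Valid in K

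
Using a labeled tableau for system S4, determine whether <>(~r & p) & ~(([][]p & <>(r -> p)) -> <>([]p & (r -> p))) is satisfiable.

1. <>(~r & p) & ~(([][]p & <>(r -> p)) -> <>([]p & (r -> p))), 0
2. <>(~r & p), 0   [&-rule on 1]
3. ~(([][]p & <>(r -> p)) -> <>([]p & (r -> p))), 0   [&-rule on 1]
4. [][]p & <>(r -> p), 0   [~->-rule on 3]
5. ~<>([]p & (r -> p)), 0   [~->-rule on 3]
6. [][]p, 0   [&-rule on 4]
7. <>(r -> p), 0   [&-rule on 4]
8. ~([]p & (r -> p)), 0   [~<>-rule on 5 via 0R0]
9. []p, 0   [[]-rule on 6 via 0R0]
10. p, 0   [[]-rule on 9 via 0R0]
11. ~[]p, 0   [~&-rule on 8 (branches; this branch)]
12. ~r & p, 1   [<>-rule on 2: fresh world 1, 0R1]
13. ~r, 1   [&-rule on 12]
14. p, 1   [&-rule on 12]
15. ~([]p & (r -> p)), 1   [~<>-rule on 5 via 0R1]
16. []p, 1   [[]-rule on 6 via 0R1]
17. ~[]p, 1   [~&-rule on 15 (branches; this branch)]
18. r -> p, 2   [<>-rule on 7: fresh world 2, 0R2]
19. ~([]p & (r -> p)), 2   [~<>-rule on 5 via 0R2]
20. []p, 2   [[]-rule on 6 via 0R2]
21. p, 2   [[]-rule on 9 via 0R2]
22. ~[]p, 2   [~&-rule on 19 (branches; this branch)]
23. ~p, 3   [~[]-rule on 11: fresh world 3, 0R3]
24. ~([]p & (r -> p)), 3   [~<>-rule on 5 via 0R3]
25. []p, 3   [[]-rule on 6 via 0R3]
26. p, 3   [[]-rule on 9 via 0R3]
Accessibility: 0R0, 0R1, 0R2, 0R3, 1R1, 2R2, 3R3
Branch closes: p and ~p both at 3.
(One branch shown.) All branches close.

Unsatisfiable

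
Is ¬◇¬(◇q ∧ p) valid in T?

No, not valid

Tableau for the negation ◇¬(◇q ∧ p):
1. ◇¬(◇q ∧ p), 0
2. ¬(◇q ∧ p), 1
3. ¬p, 1
Accessibility: 0R0, 0R1, 1R1
The negation has an open branch (countermodel exists).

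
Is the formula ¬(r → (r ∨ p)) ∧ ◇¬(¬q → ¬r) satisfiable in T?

No, unsatisfiable

1. ¬(r → (r ∨ p)) ∧ ◇¬(¬q → ¬r), u
2. ¬(r → (r ∨ p)), u
3. ◇¬(¬q → ¬r), u
4. r, u
5. ¬(r ∨ p), u
6. ¬r, u
7. ¬p, u
Accessibility: uRu
Branch closes: r and ¬r both at u.
All branches of the tableau close; one closing branch shown above.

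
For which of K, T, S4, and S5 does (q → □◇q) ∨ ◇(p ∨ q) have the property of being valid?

T-tableau for the negation ¬((q → □◇q) ∨ ◇(p ∨ q)):
1. ¬((q → □◇q) ∨ ◇(p ∨ q)), 0
2. ¬(q → □◇q), 0   [¬∨-rule on 1]
3. ¬◇(p ∨ q), 0   [¬∨-rule on 1]
4. q, 0   [¬→-rule on 2]
5. ¬□◇q, 0   [¬→-rule on 2]
6. ¬(p ∨ q), 0   [¬◇-rule on 3 via 0R0]
7. ¬p, 0   [¬∨-rule on 6]
8. ¬q, 0   [¬∨-rule on 6]
Accessibility: 0R0
Branch closes: q and ¬q both at 0.
Every branch closes (one shown): valid in T, hence also in S4, S5 (every theorem of T is a theorem of S4 and S5).
K-tableau for the negation ¬((q → □◇q) ∨ ◇(p ∨ q)):
1. ¬((q → □◇q) ∨ ◇(p ∨ q)), 0
2. ¬(q → □◇q), 0   [¬∨-rule on 1]
3. ¬◇(p ∨ q), 0   [¬∨-rule on 1]
4. q, 0   [¬→-rule on 2]
5. ¬□◇q, 0   [¬→-rule on 2]
6. ¬◇q, 1   [¬□-rule on 5: fresh world 1, 0R1]
7. ¬(p ∨ q), 1   [¬◇-rule on 3 via 0R1]
8. ¬p, 1   [¬∨-rule on 7]
9. ¬q, 1   [¬∨-rule on 7]
Accessibility: 0R1
Complete open branch: countermodel on a K-frame, so not valid in K.

T, S4, S5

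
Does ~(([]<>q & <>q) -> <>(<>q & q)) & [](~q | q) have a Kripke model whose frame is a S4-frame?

Unsatisfiable (every branch closes)

1. ~(([]<>q & <>q) -> <>(<>q & q)) & [](~q | q), 0
2. ~(([]<>q & <>q) -> <>(<>q & q)), 0
3. [](~q | q), 0
4. []<>q & <>q, 0
5. ~<>(<>q & q), 0
6. []<>q, 0
7. <>q, 0
8. ~q | q, 0
9. ~(<>q & q), 0
10. ~q, 0
11. q, 1
12. ~q | q, 1
13. ~(<>q & q), 1
14. <>q, 1
15. ~<>q, 1
16. ~q, 1
Accessibility: 0R0, 0R1, 1R1
Branch closes: q and ~q both at 1.
(One branch shown.) All branches close.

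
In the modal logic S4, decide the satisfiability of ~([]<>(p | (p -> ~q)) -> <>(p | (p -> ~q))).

1. ~([]<>(p | (p -> ~q)) -> <>(p | (p -> ~q))), w0
2. []<>(p | (p -> ~q)), w0
3. ~<>(p | (p -> ~q)), w0
4. <>(p | (p -> ~q)), w0
5. ~(p | (p -> ~q)), w0
6. ~p, w0
7. ~(p -> ~q), w0
8. p, w0
9. q, w0
Accessibility: w0Rw0
Branch closes: p and ~p both at w0.
Every branch closes; the branch above is one of them.

Unsatisfiable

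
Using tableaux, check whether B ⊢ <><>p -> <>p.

Tableau for the negation ~(<><>p -> <>p):
1. ~(<><>p -> <>p), u
2. <><>p, u
3. ~<>p, u
4. ~p, u
5. <>p, v
6. ~p, v
7. p, w
Accessibility: uRu, uRv, vRu, vRv, vRw, wRv, wRw
The negation has an open branch (countermodel exists).

No, not valid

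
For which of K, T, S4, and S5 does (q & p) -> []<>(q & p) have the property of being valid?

S5

S4-tableau for the negation ~((q & p) -> []<>(q & p)):
1. ~((q & p) -> []<>(q & p)), 0
2. q & p, 0
3. ~[]<>(q & p), 0
4. q, 0
5. p, 0
6. ~<>(q & p), 1
7. ~(q & p), 1
8. ~p, 1
Accessibility: 0R0, 0R1, 1R1
Complete open branch: countermodel on an S4-frame, so not valid in S4, nor in K, T (the same frame is also a K-frame and a T-frame).
S5-tableau for the negation ~((q & p) -> []<>(q & p)):
1. ~((q & p) -> []<>(q & p)), 0
2. q & p, 0
3. ~[]<>(q & p), 0
4. q, 0
5. p, 0
6. ~<>(q & p), 1
7. ~(q & p), 0
8. ~(q & p), 1
9. ~p, 0
Accessibility: 0R0, 0R1, 1R0, 1R1
Branch closes: p and ~p both at 0.
Every branch closes (one shown): valid in S5.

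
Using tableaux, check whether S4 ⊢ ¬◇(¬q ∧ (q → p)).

Tableau for the negation ◇(¬q ∧ (q → p)):
1. ◇(¬q ∧ (q → p)), w0
2. ¬q ∧ (q → p), w1
3. ¬q, w1
4. q → p, w1
5. p, w1
Accessibility: w0Rw0, w0Rw1, w1Rw1
The negation has an open branch (countermodel exists).

Invalid (countermodel exists)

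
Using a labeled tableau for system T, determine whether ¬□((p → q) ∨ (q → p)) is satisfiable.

Unsatisfiable

1. ¬□((p → q) ∨ (q → p)), w0
2. ¬((p → q) ∨ (q → p)), w1
3. ¬(p → q), w1
4. ¬(q → p), w1
5. p, w1
6. ¬q, w1
7. q, w1
8. ¬p, w1
Accessibility: w0Rw0, w0Rw1, w1Rw1
Branch closes: q and ¬q both at w1.
(One branch shown.) All branches close.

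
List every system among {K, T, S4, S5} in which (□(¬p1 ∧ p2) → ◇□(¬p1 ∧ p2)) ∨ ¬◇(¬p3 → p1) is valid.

T-tableau for the negation ¬((□(¬p1 ∧ p2) → ◇□(¬p1 ∧ p2)) ∨ ¬◇(¬p3 → p1)):
1. ¬((□(¬p1 ∧ p2) → ◇□(¬p1 ∧ p2)) ∨ ¬◇(¬p3 → p1)), u
2. ¬(□(¬p1 ∧ p2) → ◇□(¬p1 ∧ p2)), u
3. ◇(¬p3 → p1), u
4. □(¬p1 ∧ p2), u
5. ¬◇□(¬p1 ∧ p2), u
6. ¬p1 ∧ p2, u
7. ¬p1, u
8. p2, u
9. ¬□(¬p1 ∧ p2), u
10. ¬p3 → p1, v
11. ¬p1 ∧ p2, v
12. ¬p1, v
13. p2, v
14. ¬□(¬p1 ∧ p2), v
15. p3, v
16. ¬(¬p1 ∧ p2), w
17. ¬p1 ∧ p2, w
18. ¬p1, w
19. p2, w
20. ¬□(¬p1 ∧ p2), w
21. ¬p2, w
Accessibility: uRu, uRv, uRw, vRv, wRw
Branch closes: p2 and ¬p2 both at w.
Every branch closes (one shown): valid in T, hence also in S4, S5 (every theorem of T is a theorem of S4 and S5).
K-tableau for the negation ¬((□(¬p1 ∧ p2) → ◇□(¬p1 ∧ p2)) ∨ ¬◇(¬p3 → p1)):
1. ¬((□(¬p1 ∧ p2) → ◇□(¬p1 ∧ p2)) ∨ ¬◇(¬p3 → p1)), u
2. ¬(□(¬p1 ∧ p2) → ◇□(¬p1 ∧ p2)), u
3. ◇(¬p3 → p1), u
4. □(¬p1 ∧ p2), u
5. ¬◇□(¬p1 ∧ p2), u
6. ¬p3 → p1, v
7. ¬p1 ∧ p2, v
8. ¬p1, v
9. p2, v
10. ¬□(¬p1 ∧ p2), v
11. p3, v
12. ¬(¬p1 ∧ p2), w
13. ¬p2, w
Accessibility: uRv, vRw
Complete open branch: countermodel on a K-frame, so not valid in K.

T, S4, S5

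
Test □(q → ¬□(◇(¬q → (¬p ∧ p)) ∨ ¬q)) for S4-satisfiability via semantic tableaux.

Satisfiable

1. □(q → ¬□(◇(¬q → (¬p ∧ p)) ∨ ¬q)), u
2. q → ¬□(◇(¬q → (¬p ∧ p)) ∨ ¬q), u
3. ¬q, u
Accessibility: uRu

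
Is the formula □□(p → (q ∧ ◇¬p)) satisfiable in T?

1. □□(p → (q ∧ ◇¬p)), 0
2. □(p → (q ∧ ◇¬p)), 0   [□-rule on 1 via 0R0]
3. p → (q ∧ ◇¬p), 0   [□-rule on 2 via 0R0]
4. q ∧ ◇¬p, 0   [→-rule on 3 (branches; this branch)]
5. q, 0   [∧-rule on 4]
6. ◇¬p, 0   [∧-rule on 4]
7. ¬p, 1   [◇-rule on 6: fresh world 1, 0R1]
8. □(p → (q ∧ ◇¬p)), 1   [□-rule on 1 via 0R1]
9. p → (q ∧ ◇¬p), 1   [□-rule on 2 via 0R1]
10. q ∧ ◇¬p, 1   [→-rule on 9 (branches; this branch)]
11. q, 1   [∧-rule on 10]
12. ◇¬p, 1   [∧-rule on 10]
13. ¬p, 2   [◇-rule on 12: fresh world 2, 1R2]
14. p → (q ∧ ◇¬p), 2   [□-rule on 8 via 1R2]
15. q ∧ ◇¬p, 2   [→-rule on 14 (branches; this branch)]
16. q, 2   [∧-rule on 15]
17. ◇¬p, 2   [∧-rule on 15]
18. ¬p, 3   [◇-rule on 17: fresh world 3, 2R3]
Accessibility: 0R0, 0R1, 1R1, 1R2, 2R2, 2R3, 3R3

Yes, satisfiable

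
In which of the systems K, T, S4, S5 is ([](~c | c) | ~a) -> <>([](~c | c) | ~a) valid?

T-tableau for the negation ~(([](~c | c) | ~a) -> <>([](~c | c) | ~a)):
1. ~(([](~c | c) | ~a) -> <>([](~c | c) | ~a)), 0
2. [](~c | c) | ~a, 0
3. ~<>([](~c | c) | ~a), 0
4. ~([](~c | c) | ~a), 0
5. ~[](~c | c), 0
6. a, 0
7. [](~c | c), 0
8. ~c | c, 0
9. c, 0
10. ~(~c | c), 1
11. c, 1
12. ~c, 1
Accessibility: 0R0, 0R1, 1R1
Branch closes: c and ~c both at 1.
Every branch closes (one shown): valid in T, hence also in S4, S5 (every theorem of T is a theorem of S4 and S5).
K-tableau for the negation ~(([](~c | c) | ~a) -> <>([](~c | c) | ~a)):
1. ~(([](~c | c) | ~a) -> <>([](~c | c) | ~a)), 0
2. [](~c | c) | ~a, 0
3. ~<>([](~c | c) | ~a), 0
4. ~a, 0
Complete open branch: countermodel on a K-frame, so not valid in K.

T, S4, S5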